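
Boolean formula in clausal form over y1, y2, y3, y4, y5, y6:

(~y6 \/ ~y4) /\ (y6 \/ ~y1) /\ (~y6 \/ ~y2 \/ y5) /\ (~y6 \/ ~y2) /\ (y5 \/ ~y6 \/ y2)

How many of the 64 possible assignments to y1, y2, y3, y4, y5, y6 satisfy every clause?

Case analysis on y6 and y2:
  y6=1, y2=1: a clause becomes empty — 0.
  y6=1, y2=0: remaining (y1,y3,y4,y5) ∈ {(0,0,0,1); (0,1,0,1); (1,0,0,1); (1,1,0,1)} — 4.
  y6=0, y2=1: forces y1=0; y3, y4, y5 free → 2^3 = 8.
  y6=0, y2=0: forces y1=0; y3, y4, y5 free → 2^3 = 8.
Total: 0 + 4 + 8 + 8 = 20.

20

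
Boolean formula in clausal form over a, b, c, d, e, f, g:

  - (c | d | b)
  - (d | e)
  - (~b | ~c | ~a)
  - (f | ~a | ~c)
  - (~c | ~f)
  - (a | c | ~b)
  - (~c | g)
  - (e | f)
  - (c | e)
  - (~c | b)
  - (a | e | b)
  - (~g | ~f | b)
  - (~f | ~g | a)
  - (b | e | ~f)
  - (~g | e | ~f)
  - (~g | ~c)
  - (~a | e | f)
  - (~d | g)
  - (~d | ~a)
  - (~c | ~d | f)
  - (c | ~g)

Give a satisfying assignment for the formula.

a=T, b=T, c=F, d=F, e=T, f=T, g=F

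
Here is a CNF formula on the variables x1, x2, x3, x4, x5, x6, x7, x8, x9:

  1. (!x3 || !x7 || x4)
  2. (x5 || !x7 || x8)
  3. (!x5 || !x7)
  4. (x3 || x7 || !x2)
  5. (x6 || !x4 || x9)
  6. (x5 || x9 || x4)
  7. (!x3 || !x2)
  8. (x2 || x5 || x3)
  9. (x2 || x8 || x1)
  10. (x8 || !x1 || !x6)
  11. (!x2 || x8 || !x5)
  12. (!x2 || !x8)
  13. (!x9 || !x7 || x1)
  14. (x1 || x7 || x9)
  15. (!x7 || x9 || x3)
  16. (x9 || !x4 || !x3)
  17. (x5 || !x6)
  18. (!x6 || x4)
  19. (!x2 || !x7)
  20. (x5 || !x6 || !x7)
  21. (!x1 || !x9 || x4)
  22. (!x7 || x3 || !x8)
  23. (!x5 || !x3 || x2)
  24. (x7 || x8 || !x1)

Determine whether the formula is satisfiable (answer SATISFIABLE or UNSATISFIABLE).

SATISFIABLE

Set x1 = True and propagate.
The remaining clauses are satisfied by x2 = False, x3 = True, x4 = True, x5 = False, x6 = False, x7 = False, x8 = True, x9 = True.
So x1=T, x2=F, x3=T, x4=T, x5=F, x6=F, x7=F, x8=T, x9=T is a satisfying assignment.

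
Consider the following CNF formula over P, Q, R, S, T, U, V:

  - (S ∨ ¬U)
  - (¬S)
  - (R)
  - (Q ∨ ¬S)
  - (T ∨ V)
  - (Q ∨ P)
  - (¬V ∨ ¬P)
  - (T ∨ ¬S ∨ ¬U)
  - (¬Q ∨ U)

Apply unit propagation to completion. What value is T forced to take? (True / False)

True

(¬S) is a unit clause: S = False.
(S ∨ ¬U): since S = False, the clause reduces to (¬U). U = False.
(R) is a unit clause: R = True.
(¬Q ∨ U) with U = False leaves only ¬Q, so Q = False.
(P ∨ Q): since Q = False, the clause reduces to (P). P = True.
(¬P ∨ ¬V) with P = True leaves only ¬V, so V = False.
(V ∨ T) with V = False leaves only T, so T = True.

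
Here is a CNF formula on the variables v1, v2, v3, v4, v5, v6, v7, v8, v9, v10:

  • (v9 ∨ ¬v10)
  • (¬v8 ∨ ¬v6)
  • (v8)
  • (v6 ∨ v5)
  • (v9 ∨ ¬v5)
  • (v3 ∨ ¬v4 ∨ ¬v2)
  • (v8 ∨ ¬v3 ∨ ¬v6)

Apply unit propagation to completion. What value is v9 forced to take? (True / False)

(v8) is a unit clause: v8 = True.
(¬v8 ∨ ¬v6) with v8 = True leaves only ¬v6, so v6 = False.
From (v6 ∨ v5) and v6 = False: v5 = True.
(¬v5 ∨ v9) with v5 = True leaves only v9, so v9 = True.

True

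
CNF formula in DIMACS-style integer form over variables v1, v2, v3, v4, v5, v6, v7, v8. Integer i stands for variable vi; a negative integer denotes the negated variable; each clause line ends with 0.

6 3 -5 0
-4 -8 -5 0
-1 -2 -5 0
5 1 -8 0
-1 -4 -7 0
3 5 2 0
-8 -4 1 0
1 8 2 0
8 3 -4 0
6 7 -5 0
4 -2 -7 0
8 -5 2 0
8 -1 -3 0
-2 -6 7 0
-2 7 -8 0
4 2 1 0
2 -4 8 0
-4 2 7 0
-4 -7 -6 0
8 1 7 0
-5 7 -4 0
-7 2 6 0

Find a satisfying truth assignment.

v1=F  v2=T  v3=T  v4=T  v5=T  v6=F  v7=T  v8=F

Check each clause:
  1. (NOT v5 OR v6 OR v3) — v3 is true.
  2. (NOT v5 OR NOT v4 OR NOT v8) — NOT v8 is true.
  3. (NOT v2 OR NOT v5 OR NOT v1) — NOT v1 is true.
  4. (v5 OR NOT v8 OR v1) — NOT v8 is true.
  5. (NOT v4 OR NOT v7 OR NOT v1) — NOT v1 is true.
  6. (v2 OR v5 OR v3) — v2 is true.
  7. (NOT v4 OR v1 OR NOT v8) — NOT v8 is true.
  8. (v2 OR v1 OR v8) — v2 is true.
  9. (v8 OR NOT v4 OR v3) — v3 is true.
  10. (v7 OR v6 OR NOT v5) — v7 is true.
  11. (NOT v7 OR NOT v2 OR v4) — v4 is true.
  12. (NOT v5 OR v8 OR v2) — v2 is true.
  13. (NOT v3 OR NOT v1 OR v8) — NOT v1 is true.
  14. (NOT v6 OR NOT v2 OR v7) — NOT v6 is true.
  15. (NOT v8 OR v7 OR NOT v2) — NOT v8 is true.
  16. (v1 OR v2 OR v4) — v2 is true.
  17. (v2 OR v8 OR NOT v4) — v2 is true.
  18. (NOT v4 OR v7 OR v2) — v2 is true.
  19. (NOT v6 OR NOT v7 OR NOT v4) — NOT v6 is true.
  20. (v7 OR v1 OR v8) — v7 is true.
  21. (v7 OR NOT v4 OR NOT v5) — v7 is true.
  22. (v6 OR NOT v7 OR v2) — v2 is true.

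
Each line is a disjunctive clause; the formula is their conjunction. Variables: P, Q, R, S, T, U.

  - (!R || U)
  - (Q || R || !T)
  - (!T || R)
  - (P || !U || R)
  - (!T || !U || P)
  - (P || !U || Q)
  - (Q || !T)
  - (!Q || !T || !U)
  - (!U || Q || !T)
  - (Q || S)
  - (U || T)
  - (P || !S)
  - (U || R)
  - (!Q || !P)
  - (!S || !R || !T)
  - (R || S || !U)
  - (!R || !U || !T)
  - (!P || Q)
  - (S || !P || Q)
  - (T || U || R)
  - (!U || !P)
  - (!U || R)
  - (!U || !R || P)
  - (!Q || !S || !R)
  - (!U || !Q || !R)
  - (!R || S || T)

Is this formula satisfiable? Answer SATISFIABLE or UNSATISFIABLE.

UNSATISFIABLE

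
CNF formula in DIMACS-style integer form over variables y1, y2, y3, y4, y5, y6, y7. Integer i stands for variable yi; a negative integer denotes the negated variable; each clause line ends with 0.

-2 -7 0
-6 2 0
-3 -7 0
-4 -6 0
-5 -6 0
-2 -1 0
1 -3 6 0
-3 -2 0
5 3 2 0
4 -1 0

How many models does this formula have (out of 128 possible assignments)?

13

Split on y2, then y3.
  y2=1, y3=1: a clause becomes empty — 0.
  y2=1, y3=0: 5 of the 32 assignments to (y1,y4,y5,y6,y7) work.
  y2=0, y3=1: remaining (y1,y4,y5,y6,y7) ∈ {(1,1,0,0,0); (1,1,1,0,0)} — 2.
  y2=0, y3=0: y7 free; 3 ways for (y1,y4,y5,y6) × 2^1 = 6.
Total: 0 + 5 + 2 + 6 = 13.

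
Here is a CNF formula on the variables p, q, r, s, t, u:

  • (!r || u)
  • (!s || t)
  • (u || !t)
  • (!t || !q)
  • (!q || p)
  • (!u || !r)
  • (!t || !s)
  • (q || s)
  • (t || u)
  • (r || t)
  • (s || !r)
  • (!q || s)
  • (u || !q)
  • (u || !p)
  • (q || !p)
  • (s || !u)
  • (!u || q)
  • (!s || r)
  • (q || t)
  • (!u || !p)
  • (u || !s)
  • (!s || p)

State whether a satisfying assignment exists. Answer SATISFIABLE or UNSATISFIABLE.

UNSATISFIABLE

u = True:
  propagation gives r=False, t=True, q=False; an empty clause results — contradiction.
u = False:
  propagation gives r=False, t=False; an empty clause results — contradiction.
Every branch closes, so no satisfying assignment exists.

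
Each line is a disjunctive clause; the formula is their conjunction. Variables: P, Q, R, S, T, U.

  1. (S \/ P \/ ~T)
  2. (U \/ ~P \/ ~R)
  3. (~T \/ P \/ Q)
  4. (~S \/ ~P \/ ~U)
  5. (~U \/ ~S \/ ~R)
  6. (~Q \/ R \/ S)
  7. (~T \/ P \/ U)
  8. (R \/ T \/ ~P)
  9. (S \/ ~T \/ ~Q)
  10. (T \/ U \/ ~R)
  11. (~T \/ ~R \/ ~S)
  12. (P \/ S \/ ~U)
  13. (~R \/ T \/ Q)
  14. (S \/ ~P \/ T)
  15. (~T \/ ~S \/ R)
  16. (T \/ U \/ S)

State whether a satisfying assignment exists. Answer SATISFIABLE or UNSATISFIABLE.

SATISFIABLE

Set P = True and propagate.
The remaining clauses are satisfied by Q = False, R = False, S = False, T = True, U = False.
Every clause has at least one true literal under this assignment.
So P=True, Q=False, R=False, S=False, T=True, U=False is a satisfying assignment.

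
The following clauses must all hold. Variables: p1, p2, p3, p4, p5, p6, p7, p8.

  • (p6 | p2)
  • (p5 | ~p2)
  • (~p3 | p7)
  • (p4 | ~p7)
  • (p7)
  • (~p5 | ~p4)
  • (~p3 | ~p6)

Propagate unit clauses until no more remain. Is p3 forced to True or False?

Unit clause (p7) sets p7 = True.
In (p4 | ~p7), ~p7 is now false; p4 must hold, so p4 = True.
In (~p5 | ~p4), ~p4 is now false; ~p5 must hold, so p5 = False.
In (p5 | ~p2), p5 is now false; ~p2 must hold, so p2 = False.
In (p6 | p2), p2 is now false; p6 must hold, so p6 = True.
(~p6 | ~p3) with p6 = True leaves only ~p3, so p3 = False.

False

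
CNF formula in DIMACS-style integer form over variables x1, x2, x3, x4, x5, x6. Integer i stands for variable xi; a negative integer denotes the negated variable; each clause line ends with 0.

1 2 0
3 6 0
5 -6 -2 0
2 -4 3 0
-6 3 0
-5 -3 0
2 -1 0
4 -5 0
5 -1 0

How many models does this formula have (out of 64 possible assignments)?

2

The models are:
  x1=0 x2=1 x3=1 x4=0 x5=0 x6=0
  x1=0 x2=1 x3=1 x4=1 x5=0 x6=0
Count: 2.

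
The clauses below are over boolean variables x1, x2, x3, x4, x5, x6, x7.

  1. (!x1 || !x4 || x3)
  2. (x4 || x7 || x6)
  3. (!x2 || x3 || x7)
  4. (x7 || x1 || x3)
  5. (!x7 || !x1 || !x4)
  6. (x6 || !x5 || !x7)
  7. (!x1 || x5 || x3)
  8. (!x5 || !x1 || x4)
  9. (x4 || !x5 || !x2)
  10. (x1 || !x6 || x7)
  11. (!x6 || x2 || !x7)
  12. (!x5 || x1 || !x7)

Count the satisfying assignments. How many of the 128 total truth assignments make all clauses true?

29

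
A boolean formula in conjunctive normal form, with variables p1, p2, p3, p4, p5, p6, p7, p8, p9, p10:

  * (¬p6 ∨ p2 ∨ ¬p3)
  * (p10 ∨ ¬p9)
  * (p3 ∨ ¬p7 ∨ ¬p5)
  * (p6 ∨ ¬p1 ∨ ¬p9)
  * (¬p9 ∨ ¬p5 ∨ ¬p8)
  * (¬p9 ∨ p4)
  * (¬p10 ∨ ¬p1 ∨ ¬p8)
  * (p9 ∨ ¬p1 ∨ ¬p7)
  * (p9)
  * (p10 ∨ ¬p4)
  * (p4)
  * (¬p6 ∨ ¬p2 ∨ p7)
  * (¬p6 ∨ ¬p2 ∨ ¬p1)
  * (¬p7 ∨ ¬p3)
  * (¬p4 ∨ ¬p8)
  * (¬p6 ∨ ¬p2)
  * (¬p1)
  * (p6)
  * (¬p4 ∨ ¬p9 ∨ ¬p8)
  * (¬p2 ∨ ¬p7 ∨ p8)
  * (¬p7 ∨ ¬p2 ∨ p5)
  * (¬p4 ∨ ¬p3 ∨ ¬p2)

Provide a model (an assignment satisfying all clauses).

Unit propagation: (p9) forces p9 = True.
Unit propagation: (p10) forces p10 = True.
The clause (p4) is unit: p4 must be True.
The clause (¬p8) is unit: p8 must be False.
The clause (¬p1) is unit: p1 must be False.
(p6) is a unit clause, so p6 = True.
The clause (¬p2) is unit: p2 must be False.
Unit propagation: (¬p3) forces p3 = False.
Pure literal: p5 appears only negated; assign p5 = False.
p7 is now unconstrained; take p7 = True.
Every clause has at least one true literal under this assignment.

p1=F, p2=F, p3=F, p4=T, p5=F, p6=T, p7=T, p8=F, p9=T, p10=T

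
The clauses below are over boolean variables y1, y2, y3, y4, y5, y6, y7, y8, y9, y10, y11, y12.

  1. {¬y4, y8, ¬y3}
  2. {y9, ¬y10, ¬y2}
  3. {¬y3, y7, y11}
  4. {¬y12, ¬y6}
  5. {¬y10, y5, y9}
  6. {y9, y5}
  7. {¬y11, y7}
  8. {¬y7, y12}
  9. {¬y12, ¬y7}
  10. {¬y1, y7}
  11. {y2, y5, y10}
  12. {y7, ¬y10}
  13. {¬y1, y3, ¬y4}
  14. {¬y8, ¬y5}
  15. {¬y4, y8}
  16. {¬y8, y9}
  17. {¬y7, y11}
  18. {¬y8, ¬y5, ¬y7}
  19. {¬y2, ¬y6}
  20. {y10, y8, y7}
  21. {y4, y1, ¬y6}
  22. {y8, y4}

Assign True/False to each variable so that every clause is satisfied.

y1=F, y2=T, y3=F, y4=T, y5=F, y6=F, y7=F, y8=T, y9=T, y10=F, y11=F, y12=F

Pure literal: y6 appears only negated; assign y6 = False.
Pure literal: y9 appears only positively; assign y9 = True.
Set y1 = False and propagate.
The remaining clauses are satisfied by y2 = True, y3 = False, y4 = True, y5 = False, y7 = False, y8 = True, y10 = False, y11 = False, y12 = False.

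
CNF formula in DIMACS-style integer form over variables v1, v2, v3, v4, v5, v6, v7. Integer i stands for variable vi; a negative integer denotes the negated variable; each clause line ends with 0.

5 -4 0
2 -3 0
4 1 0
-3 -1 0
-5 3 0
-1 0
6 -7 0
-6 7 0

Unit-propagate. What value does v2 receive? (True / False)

True

(¬v1) stands alone — v1 = False.
From (v1 ∨ v4) and v1 = False: v4 = True.
From (¬v4 ∨ v5) and v4 = True: v5 = True.
(¬v5 ∨ v3): since v5 = True, the clause reduces to (v3). v3 = True.
(v2 ∨ ¬v3): since v3 = True, the clause reduces to (v2). v2 = True.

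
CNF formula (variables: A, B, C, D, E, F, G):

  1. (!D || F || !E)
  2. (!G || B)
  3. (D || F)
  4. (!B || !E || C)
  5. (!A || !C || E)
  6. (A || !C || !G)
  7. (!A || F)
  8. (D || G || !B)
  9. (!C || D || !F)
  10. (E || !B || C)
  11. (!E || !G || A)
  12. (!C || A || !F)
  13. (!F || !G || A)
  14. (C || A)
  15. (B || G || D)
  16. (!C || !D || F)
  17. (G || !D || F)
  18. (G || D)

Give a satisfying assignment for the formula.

A=T, B=T, C=T, D=T, E=T, F=T, G=F

Set A = True and propagate.
  then F is forced to True.
For the remaining variables, B = True, C = True, D = True, E = True, G = False works.
Every clause has at least one true literal under this assignment.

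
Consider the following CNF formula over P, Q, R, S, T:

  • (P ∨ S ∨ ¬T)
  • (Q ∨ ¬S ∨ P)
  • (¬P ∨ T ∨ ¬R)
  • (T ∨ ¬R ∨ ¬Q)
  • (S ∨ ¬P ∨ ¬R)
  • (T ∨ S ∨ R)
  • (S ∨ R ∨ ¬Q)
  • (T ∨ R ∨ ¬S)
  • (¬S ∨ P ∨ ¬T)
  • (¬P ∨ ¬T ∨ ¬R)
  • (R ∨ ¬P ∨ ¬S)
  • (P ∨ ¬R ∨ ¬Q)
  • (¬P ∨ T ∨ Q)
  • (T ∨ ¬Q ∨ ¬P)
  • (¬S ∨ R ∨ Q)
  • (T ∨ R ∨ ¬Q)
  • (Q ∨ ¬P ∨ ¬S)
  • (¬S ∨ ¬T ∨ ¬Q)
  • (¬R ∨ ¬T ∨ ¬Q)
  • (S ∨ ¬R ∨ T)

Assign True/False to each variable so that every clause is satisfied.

Try P = True.
For the remaining variables, Q = False, R = False, S = False, T = True works.

P = True  Q = False  R = False  S = False  T = True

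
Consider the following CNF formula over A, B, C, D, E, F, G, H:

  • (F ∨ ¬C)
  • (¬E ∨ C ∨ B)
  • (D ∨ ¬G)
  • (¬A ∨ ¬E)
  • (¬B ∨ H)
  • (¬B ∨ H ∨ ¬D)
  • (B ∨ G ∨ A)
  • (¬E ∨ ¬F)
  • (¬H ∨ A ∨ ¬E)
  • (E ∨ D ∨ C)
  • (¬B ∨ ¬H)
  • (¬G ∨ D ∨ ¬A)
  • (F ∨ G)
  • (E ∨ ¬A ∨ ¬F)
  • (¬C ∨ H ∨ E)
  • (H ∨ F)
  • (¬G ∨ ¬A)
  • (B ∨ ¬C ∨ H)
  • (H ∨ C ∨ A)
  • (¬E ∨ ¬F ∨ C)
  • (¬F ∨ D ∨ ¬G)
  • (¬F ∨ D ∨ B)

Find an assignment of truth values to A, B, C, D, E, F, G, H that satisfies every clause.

A=0, B=0, C=0, D=1, E=0, F=0, G=1, H=1

Check each clause:
  1. (¬C ∨ F) — ¬C is true.
  2. (B ∨ C ∨ ¬E) — ¬E is true.
  3. (¬G ∨ D) — D is true.
  4. (¬A ∨ ¬E) — ¬E is true.
  5. (¬B ∨ H) — H is true.
  6. (¬D ∨ H ∨ ¬B) — H is true.
  7. (G ∨ B ∨ A) — G is true.
  8. (¬E ∨ ¬F) — ¬F is true.
  9. (¬E ∨ ¬H ∨ A) — ¬E is true.
  10. (D ∨ E ∨ C) — D is true.
  11. (¬H ∨ ¬B) — ¬B is true.
  12. (¬A ∨ D ∨ ¬G) — D is true.
  13. (F ∨ G) — G is true.
  14. (¬F ∨ E ∨ ¬A) — ¬F is true.
  15. (H ∨ ¬C ∨ E) — H is true.
  16. (F ∨ H) — H is true.
  17. (¬G ∨ ¬A) — ¬A is true.
  18. (¬C ∨ B ∨ H) — H is true.
  19. (H ∨ C ∨ A) — H is true.
  20. (C ∨ ¬F ∨ ¬E) — ¬F is true.
  21. (D ∨ ¬F ∨ ¬G) — ¬F is true.
  22. (D ∨ ¬F ∨ B) — ¬F is true.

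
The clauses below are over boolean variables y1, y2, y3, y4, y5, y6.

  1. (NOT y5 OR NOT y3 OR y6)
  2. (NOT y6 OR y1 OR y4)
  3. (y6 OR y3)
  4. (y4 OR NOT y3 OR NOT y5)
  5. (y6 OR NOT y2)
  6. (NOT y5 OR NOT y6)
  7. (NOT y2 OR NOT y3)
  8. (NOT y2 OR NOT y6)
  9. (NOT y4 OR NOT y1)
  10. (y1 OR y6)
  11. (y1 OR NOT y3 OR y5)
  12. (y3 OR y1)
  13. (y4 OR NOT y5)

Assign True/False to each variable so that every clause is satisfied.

y1 = T, y2 = F, y3 = T, y4 = F, y5 = F, y6 = F

y2 occurs only negated in the remaining clauses — set y2 = False.
Branch on y1: take y1 = True.
  then y4 is forced to False.
  then y5 is forced to False.
The remaining clauses are satisfied by y3 = True, y6 = False.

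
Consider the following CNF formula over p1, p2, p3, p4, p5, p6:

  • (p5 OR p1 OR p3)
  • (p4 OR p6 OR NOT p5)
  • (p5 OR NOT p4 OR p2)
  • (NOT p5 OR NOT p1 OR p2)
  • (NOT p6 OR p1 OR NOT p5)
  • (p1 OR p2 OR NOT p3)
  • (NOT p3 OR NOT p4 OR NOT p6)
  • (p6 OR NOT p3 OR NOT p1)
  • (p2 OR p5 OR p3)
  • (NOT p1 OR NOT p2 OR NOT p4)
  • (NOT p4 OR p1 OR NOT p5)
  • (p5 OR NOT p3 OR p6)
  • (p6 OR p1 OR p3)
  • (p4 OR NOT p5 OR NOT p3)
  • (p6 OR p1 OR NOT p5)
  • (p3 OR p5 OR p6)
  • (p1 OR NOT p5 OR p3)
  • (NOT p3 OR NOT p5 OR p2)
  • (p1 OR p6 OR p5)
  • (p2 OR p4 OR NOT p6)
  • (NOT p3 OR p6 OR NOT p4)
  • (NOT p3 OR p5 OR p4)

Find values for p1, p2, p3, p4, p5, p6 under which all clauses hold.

p1 = True, p2 = True, p3 = False, p4 = False, p5 = False, p6 = True

Check each clause:
  1. (p1 OR p3 OR p5) — p1 is true.
  2. (NOT p5 OR p4 OR p6) — NOT p5 is true.
  3. (NOT p4 OR p2 OR p5) — p2 is true.
  4. (NOT p1 OR p2 OR NOT p5) — p2 is true.
  5. (NOT p5 OR p1 OR NOT p6) — p1 is true.
  6. (NOT p3 OR p1 OR p2) — p1 is true.
  7. (NOT p4 OR NOT p3 OR NOT p6) — NOT p4 is true.
  8. (p6 OR NOT p3 OR NOT p1) — NOT p3 is true.
  9. (p3 OR p2 OR p5) — p2 is true.
  10. (NOT p2 OR NOT p4 OR NOT p1) — NOT p4 is true.
  11. (p1 OR NOT p5 OR NOT p4) — p1 is true.
  12. (p6 OR p5 OR NOT p3) — NOT p3 is true.
  13. (p3 OR p1 OR p6) — p1 is true.
  14. (NOT p3 OR p4 OR NOT p5) — NOT p5 is true.
  15. (p6 OR p1 OR NOT p5) — p1 is true.
  16. (p3 OR p5 OR p6) — p6 is true.
  17. (NOT p5 OR p1 OR p3) — p1 is true.
  18. (p2 OR NOT p5 OR NOT p3) — p2 is true.
  19. (p5 OR p1 OR p6) — p1 is true.
  20. (p2 OR p4 OR NOT p6) — p2 is true.
  21. (NOT p3 OR NOT p4 OR p6) — NOT p4 is true.
  22. (p4 OR p5 OR NOT p3) — NOT p3 is true.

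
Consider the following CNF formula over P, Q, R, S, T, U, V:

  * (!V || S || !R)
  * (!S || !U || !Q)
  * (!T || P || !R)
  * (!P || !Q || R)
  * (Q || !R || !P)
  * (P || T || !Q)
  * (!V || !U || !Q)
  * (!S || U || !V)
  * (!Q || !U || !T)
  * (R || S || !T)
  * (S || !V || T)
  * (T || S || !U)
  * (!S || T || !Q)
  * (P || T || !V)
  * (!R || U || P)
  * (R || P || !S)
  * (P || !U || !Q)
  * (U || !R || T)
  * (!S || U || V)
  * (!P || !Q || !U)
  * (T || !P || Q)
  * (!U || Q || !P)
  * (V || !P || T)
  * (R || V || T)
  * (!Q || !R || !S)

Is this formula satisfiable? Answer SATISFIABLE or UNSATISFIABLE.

Try P = True.
Try Q = True.
  then R is forced to True.
  then U is forced to False.
  then T is forced to True.
  then S is forced to False.
  then V is forced to False.
Every clause has at least one true literal under this assignment.
So P=1, Q=1, R=1, S=0, T=1, U=0, V=0 is a satisfying assignment.

SATISFIABLE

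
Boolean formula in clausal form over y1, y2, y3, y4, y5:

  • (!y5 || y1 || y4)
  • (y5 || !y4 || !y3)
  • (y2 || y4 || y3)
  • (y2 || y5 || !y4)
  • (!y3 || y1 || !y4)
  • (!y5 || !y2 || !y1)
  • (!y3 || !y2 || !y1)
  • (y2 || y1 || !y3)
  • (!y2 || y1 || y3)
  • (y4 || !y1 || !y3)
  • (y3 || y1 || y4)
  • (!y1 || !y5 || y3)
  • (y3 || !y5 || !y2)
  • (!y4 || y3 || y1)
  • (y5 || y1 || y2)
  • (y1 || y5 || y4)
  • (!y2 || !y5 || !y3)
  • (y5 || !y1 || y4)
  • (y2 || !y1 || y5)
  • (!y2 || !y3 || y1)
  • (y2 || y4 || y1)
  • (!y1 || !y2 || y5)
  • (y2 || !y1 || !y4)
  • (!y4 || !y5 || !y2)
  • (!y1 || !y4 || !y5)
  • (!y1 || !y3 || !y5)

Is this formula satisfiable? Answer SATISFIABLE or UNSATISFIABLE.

UNSATISFIABLE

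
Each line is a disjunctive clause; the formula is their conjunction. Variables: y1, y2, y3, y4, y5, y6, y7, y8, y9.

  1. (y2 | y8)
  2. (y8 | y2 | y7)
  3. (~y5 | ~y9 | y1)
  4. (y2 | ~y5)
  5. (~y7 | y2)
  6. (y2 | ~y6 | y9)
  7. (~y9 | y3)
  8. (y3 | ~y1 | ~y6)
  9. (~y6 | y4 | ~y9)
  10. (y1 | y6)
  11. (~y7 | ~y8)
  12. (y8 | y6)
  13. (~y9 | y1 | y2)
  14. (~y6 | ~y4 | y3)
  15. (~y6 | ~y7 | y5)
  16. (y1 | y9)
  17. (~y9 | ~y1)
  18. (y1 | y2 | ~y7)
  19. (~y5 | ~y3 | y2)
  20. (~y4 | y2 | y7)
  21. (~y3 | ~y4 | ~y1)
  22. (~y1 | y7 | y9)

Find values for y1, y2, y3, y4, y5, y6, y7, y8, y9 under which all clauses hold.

y2 occurs only positively in the remaining clauses — set y2 = True.
Set y1 = True and propagate.
  then y9 is forced to False.
  then y7 is forced to True.
  then y8 is forced to False.
  then y6 is forced to True.
  then y3 is forced to True.
  then y5 is forced to True.
  then y4 is forced to False.
Every clause has at least one true literal under this assignment.

y1 = True  y2 = True  y3 = True  y4 = False  y5 = True  y6 = True  y7 = True  y8 = False  y9 = False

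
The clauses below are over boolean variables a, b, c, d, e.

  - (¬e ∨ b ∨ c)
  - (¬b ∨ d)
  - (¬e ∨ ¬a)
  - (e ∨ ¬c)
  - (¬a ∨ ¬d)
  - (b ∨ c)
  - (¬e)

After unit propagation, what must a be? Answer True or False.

False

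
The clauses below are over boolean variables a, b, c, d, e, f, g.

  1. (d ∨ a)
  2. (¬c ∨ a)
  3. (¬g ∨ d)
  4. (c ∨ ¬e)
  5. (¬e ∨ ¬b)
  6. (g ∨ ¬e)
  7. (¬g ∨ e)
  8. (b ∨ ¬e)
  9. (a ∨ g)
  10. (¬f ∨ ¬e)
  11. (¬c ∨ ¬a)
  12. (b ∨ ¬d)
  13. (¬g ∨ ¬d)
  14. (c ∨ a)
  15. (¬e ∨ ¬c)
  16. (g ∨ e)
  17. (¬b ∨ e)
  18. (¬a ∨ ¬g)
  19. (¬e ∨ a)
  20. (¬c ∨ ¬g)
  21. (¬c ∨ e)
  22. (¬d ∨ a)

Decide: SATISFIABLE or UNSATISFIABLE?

UNSATISFIABLE

e = True:
  propagation gives c=True; an empty clause results — contradiction.
e = False:
  propagation gives g=False; an empty clause results — contradiction.
Every branch closes, so no satisfying assignment exists.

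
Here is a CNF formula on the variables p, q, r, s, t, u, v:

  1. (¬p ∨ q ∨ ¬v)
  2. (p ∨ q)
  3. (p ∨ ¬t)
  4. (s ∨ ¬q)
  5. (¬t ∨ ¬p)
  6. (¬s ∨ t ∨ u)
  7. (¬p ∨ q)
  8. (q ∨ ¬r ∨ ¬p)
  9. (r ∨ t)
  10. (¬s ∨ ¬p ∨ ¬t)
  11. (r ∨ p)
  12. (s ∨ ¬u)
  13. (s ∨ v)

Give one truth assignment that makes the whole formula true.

Try p = False.
  then q is forced to True.
  then t is forced to False.
  then s is forced to True.
  then u is forced to True.
  then r is forced to True.
v is now unconstrained; take v = True.

p=False, q=True, r=True, s=True, t=False, u=True, v=True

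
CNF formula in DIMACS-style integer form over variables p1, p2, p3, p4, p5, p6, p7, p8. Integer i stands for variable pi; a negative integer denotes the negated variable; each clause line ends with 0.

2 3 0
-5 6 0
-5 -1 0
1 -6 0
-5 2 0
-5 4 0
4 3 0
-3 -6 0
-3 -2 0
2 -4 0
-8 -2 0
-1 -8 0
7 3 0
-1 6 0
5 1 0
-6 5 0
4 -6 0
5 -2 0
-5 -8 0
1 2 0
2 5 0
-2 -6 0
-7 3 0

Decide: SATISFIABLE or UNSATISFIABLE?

p2 = True:
  propagation gives p3=False, p4=True, p8=False, p7=True; an empty clause results — contradiction.
p2 = False:
  propagation gives p3=True, p5=False; an empty clause results — contradiction.
Every branch closes, so no satisfying assignment exists.

UNSATISFIABLE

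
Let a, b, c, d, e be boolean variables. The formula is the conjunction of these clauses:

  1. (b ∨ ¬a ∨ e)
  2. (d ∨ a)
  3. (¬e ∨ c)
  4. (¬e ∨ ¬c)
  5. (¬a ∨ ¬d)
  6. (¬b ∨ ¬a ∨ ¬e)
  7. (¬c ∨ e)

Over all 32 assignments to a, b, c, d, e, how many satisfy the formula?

3

Satisfying assignments:
  a=F b=F c=F d=T e=F
  a=F b=T c=F d=T e=F
  a=T b=T c=F d=F e=F
Count: 3.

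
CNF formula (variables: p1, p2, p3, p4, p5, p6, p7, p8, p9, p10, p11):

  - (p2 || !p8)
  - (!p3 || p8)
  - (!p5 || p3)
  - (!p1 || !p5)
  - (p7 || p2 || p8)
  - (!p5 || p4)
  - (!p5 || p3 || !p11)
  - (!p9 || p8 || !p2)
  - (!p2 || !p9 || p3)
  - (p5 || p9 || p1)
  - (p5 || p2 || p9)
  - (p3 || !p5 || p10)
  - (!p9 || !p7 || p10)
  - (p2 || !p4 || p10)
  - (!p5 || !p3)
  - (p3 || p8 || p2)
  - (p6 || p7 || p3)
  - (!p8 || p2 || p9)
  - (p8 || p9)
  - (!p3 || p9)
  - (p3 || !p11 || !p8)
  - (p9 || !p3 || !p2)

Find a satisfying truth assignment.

p1=True, p2=True, p3=False, p4=False, p5=False, p6=True, p7=True, p8=True, p9=False, p10=True, p11=False

Check each clause:
  1. (!p8 || p2) — p2 is true.
  2. (!p3 || p8) — p8 is true.
  3. (!p5 || p3) — !p5 is true.
  4. (!p5 || !p1) — !p5 is true.
  5. (p2 || p7 || p8) — p8 is true.
  6. (!p5 || p4) — !p5 is true.
  7. (!p11 || !p5 || p3) — !p11 is true.
  8. (!p9 || p8 || !p2) — p8 is true.
  9. (!p9 || !p2 || p3) — !p9 is true.
  10. (p1 || p9 || p5) — p1 is true.
  11. (p2 || p5 || p9) — p2 is true.
  12. (p10 || !p5 || p3) — p10 is true.
  13. (!p7 || !p9 || p10) — p10 is true.
  14. (p10 || !p4 || p2) — p2 is true.
  15. (!p3 || !p5) — !p5 is true.
  16. (p2 || p3 || p8) — p8 is true.
  17. (p3 || p7 || p6) — p6 is true.
  18. (p2 || p9 || !p8) — p2 is true.
  19. (p9 || p8) — p8 is true.
  20. (!p3 || p9) — !p3 is true.
  21. (!p11 || !p8 || p3) — !p11 is true.
  22. (!p2 || p9 || !p3) — !p3 is true.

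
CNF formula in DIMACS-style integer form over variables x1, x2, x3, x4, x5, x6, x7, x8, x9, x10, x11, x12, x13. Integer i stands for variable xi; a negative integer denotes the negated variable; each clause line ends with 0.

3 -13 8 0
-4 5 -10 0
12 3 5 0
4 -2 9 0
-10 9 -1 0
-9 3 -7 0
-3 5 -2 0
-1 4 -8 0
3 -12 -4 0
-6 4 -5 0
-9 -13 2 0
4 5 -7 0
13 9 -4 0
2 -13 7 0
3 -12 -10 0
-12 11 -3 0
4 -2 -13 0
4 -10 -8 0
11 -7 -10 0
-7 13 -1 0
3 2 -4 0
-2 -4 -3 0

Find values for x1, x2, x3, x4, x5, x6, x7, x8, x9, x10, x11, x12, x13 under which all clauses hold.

x10 occurs only negated in the remaining clauses — set x10 = False.
Branch on x1: take x1 = True.
Set x2 = True and propagate.
For the remaining variables, x3 = False, x4 = True, x5 = True, x6 = True, x7 = False, x8 = True, x9 = True, x11 = False, x12 = False, x13 = False works.
Every clause has at least one true literal under this assignment.
Check each clause:
  1. (x3 || !x13 || x8) — x8 is true.
  2. (!x10 || !x4 || x5) — x5 is true.
  3. (x3 || x5 || x12) — x5 is true.
  4. (x9 || !x2 || x4) — x9 is true.
  5. (!x10 || x9 || !x1) — x9 is true.
  6. (!x9 || !x7 || x3) — !x7 is true.
  7. (x5 || !x2 || !x3) — !x3 is true.
  8. (x4 || !x8 || !x1) — x4 is true.
  9. (!x4 || x3 || !x12) — !x12 is true.
  10. (!x6 || x4 || !x5) — x4 is true.
  11. (!x13 || x2 || !x9) — x2 is true.
  12. (x4 || !x7 || x5) — !x7 is true.
  13. (x13 || x9 || !x4) — x9 is true.
  14. (x7 || !x13 || x2) — x2 is true.
  15. (!x12 || !x10 || x3) — !x12 is true.
  16. (x11 || !x12 || !x3) — !x12 is true.
  17. (!x13 || !x2 || x4) — !x13 is true.
  18. (!x8 || !x10 || x4) — x4 is true.
  19. (!x7 || x11 || !x10) — !x7 is true.
  20. (!x7 || x13 || !x1) — !x7 is true.
  21. (!x4 || x3 || x2) — x2 is true.
  22. (!x3 || !x4 || !x2) — !x3 is true.

x1 = True, x2 = True, x3 = False, x4 = True, x5 = True, x6 = True, x7 = False, x8 = True, x9 = True, x10 = False, x11 = False, x12 = False, x13 = False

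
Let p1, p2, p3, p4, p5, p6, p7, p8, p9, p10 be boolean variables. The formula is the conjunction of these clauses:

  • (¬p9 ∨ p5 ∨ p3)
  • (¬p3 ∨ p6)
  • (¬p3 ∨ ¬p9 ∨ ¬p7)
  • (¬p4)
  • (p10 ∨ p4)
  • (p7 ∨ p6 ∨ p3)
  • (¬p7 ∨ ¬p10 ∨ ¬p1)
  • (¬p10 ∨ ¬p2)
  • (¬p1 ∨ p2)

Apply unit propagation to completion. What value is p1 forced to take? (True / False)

(¬p4) stands alone — p4 = False.
(p10 ∨ p4) with p4 = False leaves only p10, so p10 = True.
From (¬p2 ∨ ¬p10) and p10 = True: p2 = False.
From (¬p1 ∨ p2) and p2 = False: p1 = False.

False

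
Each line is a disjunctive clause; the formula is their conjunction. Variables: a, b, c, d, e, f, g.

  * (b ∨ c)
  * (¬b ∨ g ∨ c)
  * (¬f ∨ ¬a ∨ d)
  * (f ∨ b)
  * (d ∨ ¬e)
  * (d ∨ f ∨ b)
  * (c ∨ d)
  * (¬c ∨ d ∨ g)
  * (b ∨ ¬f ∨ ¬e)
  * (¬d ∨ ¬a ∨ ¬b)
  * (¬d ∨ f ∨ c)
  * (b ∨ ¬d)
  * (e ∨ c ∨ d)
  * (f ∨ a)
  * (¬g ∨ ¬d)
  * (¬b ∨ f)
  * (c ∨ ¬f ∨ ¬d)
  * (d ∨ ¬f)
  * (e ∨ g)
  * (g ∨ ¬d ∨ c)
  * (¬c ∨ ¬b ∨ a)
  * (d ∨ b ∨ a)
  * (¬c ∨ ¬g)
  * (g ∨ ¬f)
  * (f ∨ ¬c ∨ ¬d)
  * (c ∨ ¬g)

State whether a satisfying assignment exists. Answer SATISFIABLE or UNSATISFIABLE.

UNSATISFIABLE

d = True:
  propagation gives b=True, a=False, f=True, g=False; an empty clause results — contradiction.
d = False:
  propagation gives e=False, c=True, g=True; an empty clause results — contradiction.
Every branch closes, so no satisfying assignment exists.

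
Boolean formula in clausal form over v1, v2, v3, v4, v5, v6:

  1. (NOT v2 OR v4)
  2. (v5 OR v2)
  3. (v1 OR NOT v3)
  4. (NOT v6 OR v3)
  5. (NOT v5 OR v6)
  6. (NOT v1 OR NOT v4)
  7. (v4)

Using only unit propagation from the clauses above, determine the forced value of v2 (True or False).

True

(v4) is a unit clause: v4 = True.
From (NOT v4 OR NOT v1) and v4 = True: v1 = False.
From (v1 OR NOT v3) and v1 = False: v3 = False.
From (v3 OR NOT v6) and v3 = False: v6 = False.
From (NOT v5 OR v6) and v6 = False: v5 = False.
In (v2 OR v5), v5 is now false; v2 must hold, so v2 = True.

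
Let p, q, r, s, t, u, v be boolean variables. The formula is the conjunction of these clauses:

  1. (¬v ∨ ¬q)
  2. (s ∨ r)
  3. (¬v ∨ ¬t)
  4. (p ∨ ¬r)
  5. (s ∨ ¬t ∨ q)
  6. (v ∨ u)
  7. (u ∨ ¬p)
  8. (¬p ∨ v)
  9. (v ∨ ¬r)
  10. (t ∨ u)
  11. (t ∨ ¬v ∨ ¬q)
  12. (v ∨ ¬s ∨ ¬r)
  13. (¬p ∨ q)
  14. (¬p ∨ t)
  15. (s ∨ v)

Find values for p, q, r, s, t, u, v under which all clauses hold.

p=F  q=T  r=F  s=T  t=F  u=T  v=F

Check each clause:
  1. (¬q ∨ ¬v) — ¬v is true.
  2. (s ∨ r) — s is true.
  3. (¬v ∨ ¬t) — ¬v is true.
  4. (p ∨ ¬r) — ¬r is true.
  5. (q ∨ ¬t ∨ s) — q is true.
  6. (u ∨ v) — u is true.
  7. (¬p ∨ u) — ¬p is true.
  8. (¬p ∨ v) — ¬p is true.
  9. (¬r ∨ v) — ¬r is true.
  10. (t ∨ u) — u is true.
  11. (¬q ∨ t ∨ ¬v) — ¬v is true.
  12. (¬s ∨ ¬r ∨ v) — ¬r is true.
  13. (¬p ∨ q) — q is true.
  14. (t ∨ ¬p) — ¬p is true.
  15. (v ∨ s) — s is true.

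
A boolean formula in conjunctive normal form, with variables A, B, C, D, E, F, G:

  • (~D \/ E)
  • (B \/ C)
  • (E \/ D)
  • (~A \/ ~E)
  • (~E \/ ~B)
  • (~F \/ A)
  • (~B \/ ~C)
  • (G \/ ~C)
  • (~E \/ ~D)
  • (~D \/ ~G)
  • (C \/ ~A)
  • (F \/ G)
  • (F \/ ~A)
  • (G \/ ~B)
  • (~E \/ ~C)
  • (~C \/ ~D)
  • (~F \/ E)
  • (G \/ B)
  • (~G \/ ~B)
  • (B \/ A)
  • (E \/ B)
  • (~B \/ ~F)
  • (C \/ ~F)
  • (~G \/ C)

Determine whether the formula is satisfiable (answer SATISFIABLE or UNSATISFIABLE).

B = True:
  propagation gives E=False, D=False; an empty clause results — contradiction.
B = False:
  propagation gives C=True, G=True, D=False, E=True; an empty clause results — contradiction.
Every branch closes, so no satisfying assignment exists.

UNSATISFIABLE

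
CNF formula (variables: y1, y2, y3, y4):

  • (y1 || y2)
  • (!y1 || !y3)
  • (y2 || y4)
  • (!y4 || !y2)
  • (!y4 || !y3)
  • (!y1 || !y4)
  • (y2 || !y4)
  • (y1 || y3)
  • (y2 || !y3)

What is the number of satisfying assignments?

2

The models are:
  y1=0 y2=1 y3=1 y4=0
  y1=1 y2=1 y3=0 y4=0
Count: 2.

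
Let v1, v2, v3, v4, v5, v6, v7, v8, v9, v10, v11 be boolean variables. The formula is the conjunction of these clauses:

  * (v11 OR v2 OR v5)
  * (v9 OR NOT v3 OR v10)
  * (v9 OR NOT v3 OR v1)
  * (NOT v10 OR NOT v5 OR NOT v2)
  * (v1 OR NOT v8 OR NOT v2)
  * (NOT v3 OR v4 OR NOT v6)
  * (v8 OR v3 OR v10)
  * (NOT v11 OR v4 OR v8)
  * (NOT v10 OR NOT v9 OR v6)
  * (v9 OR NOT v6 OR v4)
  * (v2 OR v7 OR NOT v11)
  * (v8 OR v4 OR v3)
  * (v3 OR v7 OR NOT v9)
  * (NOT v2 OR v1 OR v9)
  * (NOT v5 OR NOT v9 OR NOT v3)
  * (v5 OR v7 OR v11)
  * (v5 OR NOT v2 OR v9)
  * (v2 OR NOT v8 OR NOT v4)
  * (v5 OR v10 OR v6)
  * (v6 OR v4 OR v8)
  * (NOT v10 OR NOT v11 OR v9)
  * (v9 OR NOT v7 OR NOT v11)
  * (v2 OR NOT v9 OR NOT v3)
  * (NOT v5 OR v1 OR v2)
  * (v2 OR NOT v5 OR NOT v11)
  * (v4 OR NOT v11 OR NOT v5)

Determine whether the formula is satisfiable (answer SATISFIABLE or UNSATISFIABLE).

SATISFIABLE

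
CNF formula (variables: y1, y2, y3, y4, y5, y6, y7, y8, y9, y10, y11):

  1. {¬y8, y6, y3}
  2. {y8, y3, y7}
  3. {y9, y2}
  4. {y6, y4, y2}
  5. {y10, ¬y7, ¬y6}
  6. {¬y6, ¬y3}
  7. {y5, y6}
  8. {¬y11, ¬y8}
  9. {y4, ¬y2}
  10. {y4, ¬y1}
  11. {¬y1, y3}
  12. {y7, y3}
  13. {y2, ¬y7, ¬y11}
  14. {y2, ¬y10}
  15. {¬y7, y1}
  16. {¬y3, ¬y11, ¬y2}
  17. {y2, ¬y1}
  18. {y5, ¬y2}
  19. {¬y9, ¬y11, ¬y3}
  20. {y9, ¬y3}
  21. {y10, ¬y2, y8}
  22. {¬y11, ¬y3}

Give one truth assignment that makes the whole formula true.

y1=F, y2=F, y3=T, y4=T, y5=T, y6=F, y7=F, y8=T, y9=T, y10=F, y11=F

Pure literal: y4 appears only positively; assign y4 = True.
Pure literal: y5 appears only positively; assign y5 = True.
Try y1 = False.
  then y7 is forced to False.
  then y3 is forced to True.
  then y6 is forced to False.
  then y9 is forced to True.
  then y11 is forced to False.
Try y2 = False.
  then y10 is forced to False.
y8 is now unconstrained; take y8 = True.
Every clause has at least one true literal under this assignment.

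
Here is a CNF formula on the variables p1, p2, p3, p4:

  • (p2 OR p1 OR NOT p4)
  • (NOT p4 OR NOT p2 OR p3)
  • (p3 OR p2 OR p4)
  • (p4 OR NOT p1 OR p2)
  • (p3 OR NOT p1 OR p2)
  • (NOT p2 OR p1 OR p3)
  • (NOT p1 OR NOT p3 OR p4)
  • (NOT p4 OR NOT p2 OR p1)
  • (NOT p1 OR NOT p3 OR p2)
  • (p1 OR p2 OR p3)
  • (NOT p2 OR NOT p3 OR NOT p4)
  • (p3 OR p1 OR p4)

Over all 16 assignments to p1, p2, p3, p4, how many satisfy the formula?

3

The models are:
  p1=0 p2=0 p3=1 p4=0
  p1=0 p2=1 p3=1 p4=0
  p1=1 p2=1 p3=0 p4=0
That's 3 in total.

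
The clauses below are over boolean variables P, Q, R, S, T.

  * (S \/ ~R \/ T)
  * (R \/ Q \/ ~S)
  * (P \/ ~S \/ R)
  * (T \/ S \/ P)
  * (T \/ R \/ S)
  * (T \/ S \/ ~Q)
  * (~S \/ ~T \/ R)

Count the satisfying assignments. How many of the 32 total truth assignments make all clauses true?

17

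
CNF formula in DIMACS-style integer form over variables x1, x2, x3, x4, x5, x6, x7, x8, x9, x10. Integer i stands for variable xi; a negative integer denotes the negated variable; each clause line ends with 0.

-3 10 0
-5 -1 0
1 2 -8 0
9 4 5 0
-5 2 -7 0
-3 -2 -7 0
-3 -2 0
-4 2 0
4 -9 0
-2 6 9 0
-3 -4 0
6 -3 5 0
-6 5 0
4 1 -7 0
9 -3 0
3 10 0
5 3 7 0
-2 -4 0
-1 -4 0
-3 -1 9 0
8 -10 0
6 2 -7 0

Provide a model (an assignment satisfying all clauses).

Try x1 = False.
For the remaining variables, x2 = True, x3 = False, x4 = False, x5 = True, x6 = True, x7 = False, x8 = True, x9 = False, x10 = True works.

x1=False, x2=True, x3=False, x4=False, x5=True, x6=True, x7=False, x8=True, x9=False, x10=True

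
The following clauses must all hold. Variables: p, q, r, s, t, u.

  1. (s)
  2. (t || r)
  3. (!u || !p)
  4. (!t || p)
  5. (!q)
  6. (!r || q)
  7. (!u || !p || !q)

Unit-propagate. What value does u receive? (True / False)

False

(s) is a unit clause: s = True.
Unit clause (!q) sets q = False.
From (!r || q) and q = False: r = False.
From (t || r) and r = False: t = True.
(!t || p): since t = True, the clause reduces to (p). p = True.
(!u || !p): since p = True, the clause reduces to (!u). u = False.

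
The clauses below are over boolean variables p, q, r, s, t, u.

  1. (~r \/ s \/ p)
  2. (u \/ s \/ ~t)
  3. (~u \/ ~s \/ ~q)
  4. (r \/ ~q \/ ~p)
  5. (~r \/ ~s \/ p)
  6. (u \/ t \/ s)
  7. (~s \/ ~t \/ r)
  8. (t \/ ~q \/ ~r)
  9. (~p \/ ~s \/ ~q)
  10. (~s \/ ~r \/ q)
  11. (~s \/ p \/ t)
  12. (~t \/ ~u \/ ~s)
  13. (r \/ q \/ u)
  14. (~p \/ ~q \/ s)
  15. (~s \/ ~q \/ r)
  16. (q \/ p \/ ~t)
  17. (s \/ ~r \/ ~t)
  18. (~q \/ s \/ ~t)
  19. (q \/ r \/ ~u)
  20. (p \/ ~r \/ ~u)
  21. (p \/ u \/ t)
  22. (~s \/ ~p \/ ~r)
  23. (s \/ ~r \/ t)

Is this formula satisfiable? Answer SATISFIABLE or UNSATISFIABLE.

SATISFIABLE

Try p = False.
Set q = True and propagate.
Branch on r: take r = False.
  then s is forced to False.
  then t is forced to False.
  then u is forced to True.
So p = F, q = T, r = F, s = F, t = F, u = T is a satisfying assignment.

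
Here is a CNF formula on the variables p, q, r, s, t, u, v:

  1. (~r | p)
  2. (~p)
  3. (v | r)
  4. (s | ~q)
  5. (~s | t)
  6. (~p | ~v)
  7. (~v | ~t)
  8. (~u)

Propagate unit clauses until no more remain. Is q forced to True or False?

False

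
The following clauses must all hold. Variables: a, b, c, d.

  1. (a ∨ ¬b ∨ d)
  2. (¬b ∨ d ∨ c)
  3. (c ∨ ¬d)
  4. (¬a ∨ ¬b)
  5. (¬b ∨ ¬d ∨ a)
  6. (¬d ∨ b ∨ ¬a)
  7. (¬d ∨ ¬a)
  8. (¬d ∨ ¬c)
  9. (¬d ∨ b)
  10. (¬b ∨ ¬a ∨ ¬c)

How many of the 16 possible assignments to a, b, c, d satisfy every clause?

4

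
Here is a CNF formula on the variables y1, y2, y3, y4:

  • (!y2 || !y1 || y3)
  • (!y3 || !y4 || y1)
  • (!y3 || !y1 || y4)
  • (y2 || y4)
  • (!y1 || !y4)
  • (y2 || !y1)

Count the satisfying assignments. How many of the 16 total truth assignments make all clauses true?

The models are:
  y1=0 y2=0 y3=0 y4=1
  y1=0 y2=1 y3=0 y4=0
  y1=0 y2=1 y3=0 y4=1
  y1=0 y2=1 y3=1 y4=0
Count: 4.

4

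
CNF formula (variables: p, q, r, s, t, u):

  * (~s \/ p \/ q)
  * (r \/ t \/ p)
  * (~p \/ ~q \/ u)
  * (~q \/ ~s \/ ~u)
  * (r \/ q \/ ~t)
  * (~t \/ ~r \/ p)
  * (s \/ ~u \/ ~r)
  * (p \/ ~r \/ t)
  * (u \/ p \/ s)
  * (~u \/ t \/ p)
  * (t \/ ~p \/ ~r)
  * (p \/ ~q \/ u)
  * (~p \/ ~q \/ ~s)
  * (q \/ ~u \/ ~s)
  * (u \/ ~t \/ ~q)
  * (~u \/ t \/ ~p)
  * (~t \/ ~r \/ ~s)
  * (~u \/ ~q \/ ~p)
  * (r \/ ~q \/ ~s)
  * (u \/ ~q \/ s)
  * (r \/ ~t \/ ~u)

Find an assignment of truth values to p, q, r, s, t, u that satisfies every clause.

p=T, q=F, r=T, s=F, t=T, u=F

Set p = True and propagate.
Branch on q: take q = False.
Branch on r: take r = True.
  then t is forced to True.
  then s is forced to False.
  then u is forced to False.
Every clause has at least one true literal under this assignment.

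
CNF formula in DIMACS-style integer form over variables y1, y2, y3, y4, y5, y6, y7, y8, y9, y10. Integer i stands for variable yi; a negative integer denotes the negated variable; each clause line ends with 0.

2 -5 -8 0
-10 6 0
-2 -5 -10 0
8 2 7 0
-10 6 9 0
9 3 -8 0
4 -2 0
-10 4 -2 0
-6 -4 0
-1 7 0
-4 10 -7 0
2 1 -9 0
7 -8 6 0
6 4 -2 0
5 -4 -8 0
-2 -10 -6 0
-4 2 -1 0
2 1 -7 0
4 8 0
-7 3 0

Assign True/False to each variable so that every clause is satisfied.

y1 = False, y2 = True, y3 = True, y4 = True, y5 = True, y6 = False, y7 = False, y8 = False, y9 = False, y10 = False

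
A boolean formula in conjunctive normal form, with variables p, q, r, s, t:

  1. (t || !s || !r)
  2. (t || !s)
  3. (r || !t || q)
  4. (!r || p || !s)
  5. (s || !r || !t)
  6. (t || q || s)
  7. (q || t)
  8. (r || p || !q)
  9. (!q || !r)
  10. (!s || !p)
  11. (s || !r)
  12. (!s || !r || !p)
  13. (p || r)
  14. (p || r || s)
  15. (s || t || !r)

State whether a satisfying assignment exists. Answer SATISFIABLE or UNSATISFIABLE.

SATISFIABLE

Set p = True and propagate.
  then s is forced to False.
  then r is forced to False.
Try q = True.
t is now unconstrained; take t = True.
So p=True, q=True, r=False, s=False, t=True is a satisfying assignment.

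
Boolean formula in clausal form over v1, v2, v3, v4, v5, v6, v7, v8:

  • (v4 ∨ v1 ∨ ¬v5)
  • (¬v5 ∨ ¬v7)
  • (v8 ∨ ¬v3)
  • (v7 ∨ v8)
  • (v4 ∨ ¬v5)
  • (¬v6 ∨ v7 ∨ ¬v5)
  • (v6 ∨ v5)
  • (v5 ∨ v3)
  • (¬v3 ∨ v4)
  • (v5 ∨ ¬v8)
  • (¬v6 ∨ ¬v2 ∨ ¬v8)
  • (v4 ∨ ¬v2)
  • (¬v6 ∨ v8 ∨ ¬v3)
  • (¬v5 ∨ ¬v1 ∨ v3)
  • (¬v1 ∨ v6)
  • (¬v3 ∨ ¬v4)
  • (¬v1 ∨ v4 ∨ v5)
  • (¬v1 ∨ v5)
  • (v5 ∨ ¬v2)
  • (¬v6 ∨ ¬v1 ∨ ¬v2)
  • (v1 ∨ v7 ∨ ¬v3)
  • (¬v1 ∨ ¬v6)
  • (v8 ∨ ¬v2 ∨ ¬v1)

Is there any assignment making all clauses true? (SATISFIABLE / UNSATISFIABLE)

SATISFIABLE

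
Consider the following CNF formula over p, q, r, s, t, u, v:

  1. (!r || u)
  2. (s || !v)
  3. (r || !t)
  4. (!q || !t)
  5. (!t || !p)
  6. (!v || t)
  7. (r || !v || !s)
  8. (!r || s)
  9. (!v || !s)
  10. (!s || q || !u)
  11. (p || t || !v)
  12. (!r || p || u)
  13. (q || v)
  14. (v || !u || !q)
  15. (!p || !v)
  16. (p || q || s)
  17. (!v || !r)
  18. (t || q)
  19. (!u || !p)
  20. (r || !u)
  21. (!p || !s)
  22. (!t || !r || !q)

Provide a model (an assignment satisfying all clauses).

p=True, q=True, r=False, s=False, t=False, u=False, v=False

Try p = True.
  then t is forced to False.
  then v is forced to False.
  then q is forced to True.
  then u is forced to False.
  then r is forced to False.
  then s is forced to False.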